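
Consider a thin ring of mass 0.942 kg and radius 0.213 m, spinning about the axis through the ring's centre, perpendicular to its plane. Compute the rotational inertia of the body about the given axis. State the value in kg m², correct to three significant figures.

I_cm = MR² = (0.942)(0.213)² = 0.042738 kg m²; axis through the centre, so I = 0.042738 kg m².

0.0427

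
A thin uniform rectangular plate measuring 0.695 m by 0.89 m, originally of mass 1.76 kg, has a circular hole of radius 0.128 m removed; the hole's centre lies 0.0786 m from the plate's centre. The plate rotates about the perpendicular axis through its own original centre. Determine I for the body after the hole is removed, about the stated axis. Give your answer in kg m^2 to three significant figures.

Unpierced body about its centre: I₀ = (1/12)M(a²+b²) = (1/12)(1.76)[(0.695)² + (0.89)²] = 0.18702 kg m^2.
The removed disk has mass m = M·πr²/(ab) = (1.76)·π(0.128)²/(0.695·0.89) = 0.14646 kg (same uniform areal density).
Its moment of inertia about the rotation axis (parallel-axis theorem): I_hole = (1/2)mr² + md² = (1/2)(0.14646)(0.128)² + (0.14646)(0.0786)² = 0.0021046 kg m^2.
Treating the hole as negative mass, I = I₀ − I_hole = 0.18702 − 0.0021046 = 0.18491 kg m^2.

0.185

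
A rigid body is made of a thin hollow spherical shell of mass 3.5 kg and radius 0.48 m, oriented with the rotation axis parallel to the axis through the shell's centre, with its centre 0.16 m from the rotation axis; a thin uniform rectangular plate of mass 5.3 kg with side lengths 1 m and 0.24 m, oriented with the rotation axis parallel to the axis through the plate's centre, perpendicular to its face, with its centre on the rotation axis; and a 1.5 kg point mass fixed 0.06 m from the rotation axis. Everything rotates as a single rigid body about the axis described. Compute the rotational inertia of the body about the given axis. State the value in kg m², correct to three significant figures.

1.10

Spherical shell: I_cm = (2/3)MR² = (2/3)(3.5)(0.48)² = 0.5376 kg m²; centre at d = 0.16 m, so I = I_cm + Md² gives I = 0.5376 + (3.5)(0.16)² = 0.6272 kg m².
Rectangular plate: I_cm = (1/12)M(a²+b²) = (1/12)(5.3)[(1)² + (0.24)²] = 0.46711 kg m²; axis through the centre, so I = 0.46711 kg m².
Point mass: I_cm = 0; centre at d = 0.06 m, so I = I_cm + Md² gives I = 0 + (1.5)(0.06)² = 0.0054 kg m².
Total I = 0.6272 + 0.46711 + 0.0054 = 1.0997 kg m².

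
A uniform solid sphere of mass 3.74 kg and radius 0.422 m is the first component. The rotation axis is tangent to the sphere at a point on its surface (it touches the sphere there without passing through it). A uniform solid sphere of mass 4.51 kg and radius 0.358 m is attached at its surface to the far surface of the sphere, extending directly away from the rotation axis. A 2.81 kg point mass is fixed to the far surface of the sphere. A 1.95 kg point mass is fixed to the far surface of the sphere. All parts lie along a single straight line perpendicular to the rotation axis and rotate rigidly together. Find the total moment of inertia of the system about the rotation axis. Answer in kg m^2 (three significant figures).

19.3

Solid sphere: I_cm = (2/5)MR² = (2/5)(3.74)(0.422)² = 0.26641 kg m^2; centre at d = 0.422 m, so I = I_cm + Md² gives I = 0.26641 + (3.74)(0.422)² = 0.93245 kg m^2.
Solid sphere: I_cm = (2/5)MR² = (2/5)(4.51)(0.358)² = 0.23121 kg m^2; centre at d = 0.422 + 0.422 + 0.358 = 1.202 m, so I = I_cm + Md² gives I = 0.23121 + (4.51)(1.202)² = 6.7473 kg m^2.
Point mass: I_cm = 0; centre at d = 0.422 + 0.422 + 0.358 + 0.358 = 1.56 m, so I = I_cm + Md² gives I = 0 + (2.81)(1.56)² = 6.8384 kg m^2.
Point mass: I_cm = 0; centre at d = 0.422 + 0.422 + 0.358 + 0.358 = 1.56 m, so I = I_cm + Md² gives I = 0 + (1.95)(1.56)² = 4.7455 kg m^2.
Total I = 0.93245 + 6.7473 + 6.8384 + 4.7455 = 19.264 kg m^2.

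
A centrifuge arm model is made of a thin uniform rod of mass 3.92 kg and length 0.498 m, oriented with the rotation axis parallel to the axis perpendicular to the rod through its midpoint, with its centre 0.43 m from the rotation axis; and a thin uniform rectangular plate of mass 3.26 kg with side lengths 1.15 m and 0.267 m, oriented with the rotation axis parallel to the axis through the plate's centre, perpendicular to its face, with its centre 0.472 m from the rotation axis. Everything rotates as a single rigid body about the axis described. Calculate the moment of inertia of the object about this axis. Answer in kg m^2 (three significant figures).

Thin rod: I_cm = (1/12)ML² = (1/12)(3.92)(0.498)² = 0.081015 kg m^2; centre at d = 0.43 m, so I = I_cm + Md² gives I = 0.081015 + (3.92)(0.43)² = 0.80582 kg m^2.
Rectangular plate: I_cm = (1/12)M(a²+b²) = (1/12)(3.26)[(1.15)² + (0.267)²] = 0.37865 kg m^2; centre at d = 0.472 m, so I = I_cm + Md² gives I = 0.37865 + (3.26)(0.472)² = 1.1049 kg m^2.
Total I = 0.80582 + 1.1049 = 1.9107 kg m^2.

1.91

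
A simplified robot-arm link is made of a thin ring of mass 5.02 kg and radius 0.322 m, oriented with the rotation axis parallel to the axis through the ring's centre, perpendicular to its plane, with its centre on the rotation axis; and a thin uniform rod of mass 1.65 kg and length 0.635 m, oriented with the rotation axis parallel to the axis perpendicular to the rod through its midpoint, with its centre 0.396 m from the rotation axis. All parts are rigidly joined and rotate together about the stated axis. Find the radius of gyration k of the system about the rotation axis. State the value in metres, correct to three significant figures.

0.354

Thin ring: I_cm = MR² = (5.02)(0.322)² = 0.52049 kg m²; axis through the centre, so I = 0.52049 kg m².
Thin rod: I_cm = (1/12)ML² = (1/12)(1.65)(0.635)² = 0.055443 kg m²; centre at d = 0.396 m, so the parallel axis theorem gives I = 0.055443 + (1.65)(0.396)² = 0.31419 kg m².
Total I = 0.83468 kg m²; total mass M = 6.67 kg.
k = √(I/M) = √(0.83468/6.67) = 0.35375 m.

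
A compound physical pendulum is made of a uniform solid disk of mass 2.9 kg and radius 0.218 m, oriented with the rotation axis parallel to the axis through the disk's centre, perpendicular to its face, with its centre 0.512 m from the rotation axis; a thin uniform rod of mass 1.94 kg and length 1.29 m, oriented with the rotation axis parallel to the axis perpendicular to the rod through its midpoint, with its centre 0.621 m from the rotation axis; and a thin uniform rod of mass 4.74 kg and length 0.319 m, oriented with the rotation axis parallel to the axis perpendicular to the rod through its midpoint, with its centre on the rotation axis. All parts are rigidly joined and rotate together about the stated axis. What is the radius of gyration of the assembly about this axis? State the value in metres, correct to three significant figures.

0.444

Solid disk: I_cm = (1/2)MR² = (1/2)(2.9)(0.218)² = 0.06891 kg m^2; centre at d = 0.512 m, so I = I_cm + Md² gives I = 0.06891 + (2.9)(0.512)² = 0.82913 kg m^2.
Thin rod: I_cm = (1/12)ML² = (1/12)(1.94)(1.29)² = 0.26903 kg m^2; centre at d = 0.621 m, so I = I_cm + Md² gives I = 0.26903 + (1.94)(0.621)² = 1.0172 kg m^2.
Thin rod: I_cm = (1/12)ML² = (1/12)(4.74)(0.319)² = 0.040196 kg m^2; axis through the centre, so I = 0.040196 kg m^2.
Total I = 1.8865 kg m^2; total mass M = 9.58 kg.
k = √(I/M) = √(1.8865/9.58) = 0.44376 m.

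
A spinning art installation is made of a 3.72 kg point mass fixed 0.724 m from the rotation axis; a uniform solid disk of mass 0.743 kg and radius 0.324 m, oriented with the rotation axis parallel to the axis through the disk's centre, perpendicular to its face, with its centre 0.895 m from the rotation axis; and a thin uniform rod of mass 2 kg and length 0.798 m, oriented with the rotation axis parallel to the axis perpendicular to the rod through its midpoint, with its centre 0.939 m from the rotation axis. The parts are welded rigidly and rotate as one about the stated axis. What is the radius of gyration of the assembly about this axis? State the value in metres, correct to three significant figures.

Point mass: I_cm = 0; centre at d = 0.724 m, so I = I_cm + Md² gives I = 0 + (3.72)(0.724)² = 1.9499 kg m^2.
Solid disk: I_cm = (1/2)MR² = (1/2)(0.743)(0.324)² = 0.038999 kg m^2; centre at d = 0.895 m, so I = I_cm + Md² gives I = 0.038999 + (0.743)(0.895)² = 0.63416 kg m^2.
Thin rod: I_cm = (1/12)ML² = (1/12)(2)(0.798)² = 0.10613 kg m^2; centre at d = 0.939 m, so I = I_cm + Md² gives I = 0.10613 + (2)(0.939)² = 1.8696 kg m^2.
Total I = 4.4537 kg m^2; total mass M = 6.463 kg.
k = √(I/M) = √(4.4537/6.463) = 0.83012 m.

0.830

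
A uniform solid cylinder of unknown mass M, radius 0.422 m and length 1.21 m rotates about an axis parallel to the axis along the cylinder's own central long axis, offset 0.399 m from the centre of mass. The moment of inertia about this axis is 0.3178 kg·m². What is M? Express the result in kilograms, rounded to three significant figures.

1.28

I = I_cm + Md² = (1/2)MR² + Md² = M·[0.5·(0.422)² + (0.399)²] = M·0.24824.
So M = 0.3178 / 0.24824 = 1.2802 kg.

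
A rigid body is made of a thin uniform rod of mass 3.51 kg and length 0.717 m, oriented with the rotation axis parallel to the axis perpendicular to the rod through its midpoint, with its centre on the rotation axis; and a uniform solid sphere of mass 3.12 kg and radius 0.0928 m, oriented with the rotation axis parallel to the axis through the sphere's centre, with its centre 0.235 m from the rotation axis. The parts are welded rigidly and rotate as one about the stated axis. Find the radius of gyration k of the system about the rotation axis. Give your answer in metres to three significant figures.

Thin rod: I_cm = (1/12)ML² = (1/12)(3.51)(0.717)² = 0.15037 kg m²; axis through the centre, so I = 0.15037 kg m².
Solid sphere: I_cm = (2/5)MR² = (2/5)(3.12)(0.0928)² = 0.010748 kg m²; centre at d = 0.235 m, so I = I_cm + Md² gives I = 0.010748 + (3.12)(0.235)² = 0.18305 kg m².
Total I = 0.33342 kg m²; total mass M = 6.63 kg.
k = √(I/M) = √(0.33342/6.63) = 0.22425 m.

0.224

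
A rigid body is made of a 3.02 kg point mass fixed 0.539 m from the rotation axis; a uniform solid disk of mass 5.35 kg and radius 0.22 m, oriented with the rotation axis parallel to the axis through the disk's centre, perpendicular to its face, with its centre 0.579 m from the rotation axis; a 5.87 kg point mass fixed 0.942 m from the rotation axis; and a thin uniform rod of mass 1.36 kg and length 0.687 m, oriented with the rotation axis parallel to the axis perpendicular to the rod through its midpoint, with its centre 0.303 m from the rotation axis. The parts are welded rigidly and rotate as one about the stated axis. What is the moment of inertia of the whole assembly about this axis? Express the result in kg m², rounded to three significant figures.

8.19

Point mass: I_cm = 0; centre at d = 0.539 m, so the parallel axis theorem gives I = 0 + (3.02)(0.539)² = 0.87737 kg m².
Solid disk: I_cm = (1/2)MR² = (1/2)(5.35)(0.22)² = 0.12947 kg m²; centre at d = 0.579 m, so the parallel axis theorem gives I = 0.12947 + (5.35)(0.579)² = 1.923 kg m².
Point mass: I_cm = 0; centre at d = 0.942 m, so the parallel axis theorem gives I = 0 + (5.87)(0.942)² = 5.2088 kg m².
Thin rod: I_cm = (1/12)ML² = (1/12)(1.36)(0.687)² = 0.05349 kg m²; centre at d = 0.303 m, so the parallel axis theorem gives I = 0.05349 + (1.36)(0.303)² = 0.17835 kg m².
Total I = 0.87737 + 1.923 + 5.2088 + 0.17835 = 8.1876 kg m².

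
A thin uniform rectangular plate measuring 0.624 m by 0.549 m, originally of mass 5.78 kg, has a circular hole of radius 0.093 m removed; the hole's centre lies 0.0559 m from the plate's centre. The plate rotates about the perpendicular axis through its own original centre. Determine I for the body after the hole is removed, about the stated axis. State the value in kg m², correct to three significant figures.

0.329

Unpierced body about its centre: I₀ = (1/12)M(a²+b²) = (1/12)(5.78)[(0.624)² + (0.549)²] = 0.33272 kg m².
The removed disk has mass m = M·πr²/(ab) = (5.78)·π(0.093)²/(0.624·0.549) = 0.45844 kg (same uniform areal density).
Its moment of inertia about the rotation axis (parallel-axis theorem): I_hole = (1/2)mr² + md² = (1/2)(0.45844)(0.093)² + (0.45844)(0.0559)² = 0.0034151 kg m².
Treating the hole as negative mass, I = I₀ − I_hole = 0.33272 − 0.0034151 = 0.32931 kg m².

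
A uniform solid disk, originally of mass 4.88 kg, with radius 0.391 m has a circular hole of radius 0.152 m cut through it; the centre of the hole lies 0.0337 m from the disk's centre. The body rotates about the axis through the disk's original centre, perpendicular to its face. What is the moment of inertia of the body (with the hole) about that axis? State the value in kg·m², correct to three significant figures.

0.364

Unpierced body about its centre: I₀ = (1/2)MR² = (1/2)(4.88)(0.391)² = 0.37303 kg·m².
The removed disk has mass m = M·(r/R)² = (4.88)(0.152/0.391)² = 0.73749 kg (same uniform areal density).
Its moment of inertia about the rotation axis (parallel-axis theorem): I_hole = (1/2)mr² + md² = (1/2)(0.73749)(0.152)² + (0.73749)(0.0337)² = 0.009357 kg·m².
Treating the hole as negative mass, I = I₀ − I_hole = 0.37303 − 0.009357 = 0.36367 kg·m².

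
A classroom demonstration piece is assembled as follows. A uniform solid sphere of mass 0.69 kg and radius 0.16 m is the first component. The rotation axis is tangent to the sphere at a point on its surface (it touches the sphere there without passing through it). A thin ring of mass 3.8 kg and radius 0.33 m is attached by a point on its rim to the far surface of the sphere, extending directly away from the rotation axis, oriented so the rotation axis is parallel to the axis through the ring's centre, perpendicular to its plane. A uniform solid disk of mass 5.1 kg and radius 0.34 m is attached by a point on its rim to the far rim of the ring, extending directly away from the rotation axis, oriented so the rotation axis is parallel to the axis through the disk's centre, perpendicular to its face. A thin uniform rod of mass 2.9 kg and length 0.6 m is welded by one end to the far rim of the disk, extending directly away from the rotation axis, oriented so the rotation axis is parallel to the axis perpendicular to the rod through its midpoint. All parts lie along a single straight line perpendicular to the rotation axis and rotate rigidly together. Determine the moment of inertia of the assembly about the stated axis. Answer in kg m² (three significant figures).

22.5

Solid sphere: I_cm = (2/5)MR² = (2/5)(0.69)(0.16)² = 0.0070656 kg m²; centre at d = 0.16 m, so I = I_cm + Md² gives I = 0.0070656 + (0.69)(0.16)² = 0.02473 kg m².
Thin ring: I_cm = MR² = (3.8)(0.33)² = 0.41382 kg m²; centre at d = 0.16 + 0.16 + 0.33 = 0.65 m, so I = I_cm + Md² gives I = 0.41382 + (3.8)(0.65)² = 2.0193 kg m².
Solid disk: I_cm = (1/2)MR² = (1/2)(5.1)(0.34)² = 0.29478 kg m²; centre at d = 0.16 + 0.16 + 0.33 + 0.33 + 0.34 = 1.32 m, so I = I_cm + Md² gives I = 0.29478 + (5.1)(1.32)² = 9.181 kg m².
Thin rod: I_cm = (1/12)ML² = (1/12)(2.9)(0.6)² = 0.087 kg m²; centre at d = 0.16 + 0.16 + 0.33 + 0.33 + 0.34 + 0.34 + 0.3 = 1.96 m, so I = I_cm + Md² gives I = 0.087 + (2.9)(1.96)² = 11.228 kg m².
Total I = 0.02473 + 2.0193 + 9.181 + 11.228 = 22.453 kg m².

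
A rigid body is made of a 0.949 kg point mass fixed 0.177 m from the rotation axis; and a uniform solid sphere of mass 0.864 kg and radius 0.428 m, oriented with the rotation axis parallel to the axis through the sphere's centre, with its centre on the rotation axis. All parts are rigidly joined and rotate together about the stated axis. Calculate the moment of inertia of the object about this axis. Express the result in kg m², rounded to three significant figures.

0.0930

Point mass: I_cm = 0; centre at d = 0.177 m, so I = I_cm + Md² gives I = 0 + (0.949)(0.177)² = 0.029731 kg m².
Solid sphere: I_cm = (2/5)MR² = (2/5)(0.864)(0.428)² = 0.063308 kg m²; axis through the centre, so I = 0.063308 kg m².
Total I = 0.029731 + 0.063308 = 0.09304 kg m².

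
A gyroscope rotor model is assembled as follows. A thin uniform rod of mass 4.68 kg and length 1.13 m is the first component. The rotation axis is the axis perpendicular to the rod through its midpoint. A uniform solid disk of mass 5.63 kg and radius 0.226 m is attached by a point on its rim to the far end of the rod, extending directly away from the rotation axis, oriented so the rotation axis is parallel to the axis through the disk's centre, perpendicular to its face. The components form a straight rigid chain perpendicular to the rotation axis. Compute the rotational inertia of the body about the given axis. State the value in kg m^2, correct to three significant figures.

Thin rod: I_cm = (1/12)ML² = (1/12)(4.68)(1.13)² = 0.49799 kg m^2; axis through the centre, so I = 0.49799 kg m^2.
Solid disk: I_cm = (1/2)MR² = (1/2)(5.63)(0.226)² = 0.14378 kg m^2; centre at d = 0.565 + 0.226 = 0.791 m, so I = I_cm + Md² gives I = 0.14378 + (5.63)(0.791)² = 3.6664 kg m^2.
Total I = 0.49799 + 3.6664 = 4.1644 kg m^2.

4.16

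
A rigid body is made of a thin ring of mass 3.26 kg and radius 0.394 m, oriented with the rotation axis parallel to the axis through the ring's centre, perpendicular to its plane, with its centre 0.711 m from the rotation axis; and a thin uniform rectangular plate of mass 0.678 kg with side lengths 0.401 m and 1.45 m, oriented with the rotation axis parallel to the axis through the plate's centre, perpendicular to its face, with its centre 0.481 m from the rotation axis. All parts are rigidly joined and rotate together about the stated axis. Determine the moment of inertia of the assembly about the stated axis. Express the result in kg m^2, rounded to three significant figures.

Thin ring: I_cm = MR² = (3.26)(0.394)² = 0.50607 kg m^2; centre at d = 0.711 m, so I = I_cm + Md² gives I = 0.50607 + (3.26)(0.711)² = 2.1541 kg m^2.
Rectangular plate: I_cm = (1/12)M(a²+b²) = (1/12)(0.678)[(0.401)² + (1.45)²] = 0.12788 kg m^2; centre at d = 0.481 m, so I = I_cm + Md² gives I = 0.12788 + (0.678)(0.481)² = 0.28474 kg m^2.
Total I = 2.1541 + 0.28474 = 2.4388 kg m^2.

2.44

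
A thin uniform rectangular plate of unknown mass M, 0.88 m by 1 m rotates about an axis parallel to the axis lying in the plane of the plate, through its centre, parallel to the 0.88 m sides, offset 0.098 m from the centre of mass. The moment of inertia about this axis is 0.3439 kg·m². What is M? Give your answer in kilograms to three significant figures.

3.70

I = I_cm + Md² = (1/12)Mb² + Md² = M·[0.0833333·(1)² + (0.098)²] = M·0.092937.
So M = 0.3439 / 0.092937 = 3.7003 kg.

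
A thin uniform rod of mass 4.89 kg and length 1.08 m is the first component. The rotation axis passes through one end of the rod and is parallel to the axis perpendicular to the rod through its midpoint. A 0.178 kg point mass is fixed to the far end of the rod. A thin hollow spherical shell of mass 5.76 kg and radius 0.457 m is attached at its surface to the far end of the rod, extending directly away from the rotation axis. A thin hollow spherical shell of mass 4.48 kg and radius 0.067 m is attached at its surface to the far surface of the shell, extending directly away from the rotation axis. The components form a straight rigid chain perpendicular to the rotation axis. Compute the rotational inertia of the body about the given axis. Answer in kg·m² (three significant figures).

35.6

Thin rod: I_cm = (1/12)ML² = (1/12)(4.89)(1.08)² = 0.47531 kg·m²; centre at d = 0.54 m, so I = I_cm + Md² gives I = 0.47531 + (4.89)(0.54)² = 1.9012 kg·m².
Point mass: I_cm = 0; centre at d = 0.54 + 0.54 = 1.08 m, so I = I_cm + Md² gives I = 0 + (0.178)(1.08)² = 0.20762 kg·m².
Spherical shell: I_cm = (2/3)MR² = (2/3)(5.76)(0.457)² = 0.80198 kg·m²; centre at d = 0.54 + 0.54 + 0.457 = 1.537 m, so I = I_cm + Md² gives I = 0.80198 + (5.76)(1.537)² = 14.409 kg·m².
Spherical shell: I_cm = (2/3)MR² = (2/3)(4.48)(0.067)² = 0.013407 kg·m²; centre at d = 0.54 + 0.54 + 0.457 + 0.457 + 0.067 = 2.061 m, so I = I_cm + Md² gives I = 0.013407 + (4.48)(2.061)² = 19.043 kg·m².
Total I = 1.9012 + 0.20762 + 14.409 + 19.043 = 35.561 kg·m².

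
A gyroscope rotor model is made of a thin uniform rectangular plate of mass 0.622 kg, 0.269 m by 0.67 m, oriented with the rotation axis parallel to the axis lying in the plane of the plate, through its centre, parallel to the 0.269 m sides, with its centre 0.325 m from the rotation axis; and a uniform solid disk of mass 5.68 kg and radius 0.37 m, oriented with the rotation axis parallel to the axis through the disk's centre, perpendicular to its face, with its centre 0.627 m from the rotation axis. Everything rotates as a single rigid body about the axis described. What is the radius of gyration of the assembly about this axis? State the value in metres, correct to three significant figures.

Rectangular plate: I_cm = (1/12)Mb² = (1/12)(0.622)(0.67)² = 0.023268 kg·m²; centre at d = 0.325 m, so I = I_cm + Md² gives I = 0.023268 + (0.622)(0.325)² = 0.088967 kg·m².
Solid disk: I_cm = (1/2)MR² = (1/2)(5.68)(0.37)² = 0.3888 kg·m²; centre at d = 0.627 m, so I = I_cm + Md² gives I = 0.3888 + (5.68)(0.627)² = 2.6218 kg·m².
Total I = 2.7107 kg·m²; total mass M = 6.302 kg.
k = √(I/M) = √(2.7107/6.302) = 0.65585 m.

0.656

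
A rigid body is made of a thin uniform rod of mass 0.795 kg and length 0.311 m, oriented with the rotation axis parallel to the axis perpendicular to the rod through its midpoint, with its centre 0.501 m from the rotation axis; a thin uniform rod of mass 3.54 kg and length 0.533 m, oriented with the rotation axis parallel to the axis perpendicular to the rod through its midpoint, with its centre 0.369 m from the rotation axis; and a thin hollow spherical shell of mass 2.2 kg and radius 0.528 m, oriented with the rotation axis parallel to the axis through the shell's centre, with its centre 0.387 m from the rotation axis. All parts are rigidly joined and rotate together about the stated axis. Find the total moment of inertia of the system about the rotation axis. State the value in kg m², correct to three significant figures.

Thin rod: I_cm = (1/12)ML² = (1/12)(0.795)(0.311)² = 0.0064078 kg m²; centre at d = 0.501 m, so the parallel axis theorem gives I = 0.0064078 + (0.795)(0.501)² = 0.20595 kg m².
Thin rod: I_cm = (1/12)ML² = (1/12)(3.54)(0.533)² = 0.083806 kg m²; centre at d = 0.369 m, so the parallel axis theorem gives I = 0.083806 + (3.54)(0.369)² = 0.56582 kg m².
Spherical shell: I_cm = (2/3)MR² = (2/3)(2.2)(0.528)² = 0.40888 kg m²; centre at d = 0.387 m, so the parallel axis theorem gives I = 0.40888 + (2.2)(0.387)² = 0.73838 kg m².
Total I = 0.20595 + 0.56582 + 0.73838 = 1.5101 kg m².

1.51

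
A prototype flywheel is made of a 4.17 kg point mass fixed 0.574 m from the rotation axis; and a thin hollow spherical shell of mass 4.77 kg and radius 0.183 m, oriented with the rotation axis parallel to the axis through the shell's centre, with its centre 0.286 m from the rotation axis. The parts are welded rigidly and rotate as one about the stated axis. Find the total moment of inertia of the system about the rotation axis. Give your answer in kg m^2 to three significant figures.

Point mass: I_cm = 0; centre at d = 0.574 m, so the parallel axis theorem gives I = 0 + (4.17)(0.574)² = 1.3739 kg m^2.
Spherical shell: I_cm = (2/3)MR² = (2/3)(4.77)(0.183)² = 0.1065 kg m^2; centre at d = 0.286 m, so the parallel axis theorem gives I = 0.1065 + (4.77)(0.286)² = 0.49666 kg m^2.
Total I = 1.3739 + 0.49666 = 1.8706 kg m^2.

1.87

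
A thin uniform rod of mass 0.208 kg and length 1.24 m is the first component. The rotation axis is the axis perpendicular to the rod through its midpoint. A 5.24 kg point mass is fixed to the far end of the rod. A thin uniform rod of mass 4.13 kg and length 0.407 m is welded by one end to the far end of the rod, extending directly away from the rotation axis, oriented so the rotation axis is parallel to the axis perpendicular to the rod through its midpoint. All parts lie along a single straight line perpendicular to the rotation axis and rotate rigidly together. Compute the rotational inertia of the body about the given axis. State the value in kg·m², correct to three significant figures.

Thin rod: I_cm = (1/12)ML² = (1/12)(0.208)(1.24)² = 0.026652 kg·m²; axis through the centre, so I = 0.026652 kg·m².
Point mass: I_cm = 0; centre at d = 0.62 m, so the parallel axis theorem gives I = 0 + (5.24)(0.62)² = 2.0143 kg·m².
Thin rod: I_cm = (1/12)ML² = (1/12)(4.13)(0.407)² = 0.057011 kg·m²; centre at d = 0.62 + 0.2035 = 0.8235 m, so the parallel axis theorem gives I = 0.057011 + (4.13)(0.8235)² = 2.8578 kg·m².
Total I = 0.026652 + 2.0143 + 2.8578 = 4.8987 kg·m².

4.90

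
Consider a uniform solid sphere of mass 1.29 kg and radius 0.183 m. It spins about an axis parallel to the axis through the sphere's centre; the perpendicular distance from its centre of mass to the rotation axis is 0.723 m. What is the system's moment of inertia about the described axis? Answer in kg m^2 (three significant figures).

I_cm = (2/5)MR² = (2/5)(1.29)(0.183)² = 0.01728 kg m^2; centre at d = 0.723 m, so I = I_cm + Md² gives I = 0.01728 + (1.29)(0.723)² = 0.6916 kg m^2.

0.692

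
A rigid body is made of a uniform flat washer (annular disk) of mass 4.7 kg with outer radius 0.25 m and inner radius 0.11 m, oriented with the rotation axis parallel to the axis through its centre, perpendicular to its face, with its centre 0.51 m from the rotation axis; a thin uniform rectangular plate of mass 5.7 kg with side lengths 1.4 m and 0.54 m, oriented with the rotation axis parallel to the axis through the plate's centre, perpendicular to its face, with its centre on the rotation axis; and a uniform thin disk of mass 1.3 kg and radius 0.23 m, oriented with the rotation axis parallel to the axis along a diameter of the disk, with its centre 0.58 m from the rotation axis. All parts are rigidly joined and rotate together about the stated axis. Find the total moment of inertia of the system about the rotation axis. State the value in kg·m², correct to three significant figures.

2.92

Annular disk: I_cm = (1/2)M(R²+r²) = (1/2)(4.7)[(0.25)² + (0.11)²] = 0.17531 kg·m²; centre at d = 0.51 m, so I = I_cm + Md² gives I = 0.17531 + (4.7)(0.51)² = 1.3978 kg·m².
Rectangular plate: I_cm = (1/12)M(a²+b²) = (1/12)(5.7)[(1.4)² + (0.54)²] = 1.0695 kg·m²; axis through the centre, so I = 1.0695 kg·m².
Thin disk: I_cm = (1/4)MR² = (1/4)(1.3)(0.23)² = 0.017193 kg·m²; centre at d = 0.58 m, so I = I_cm + Md² gives I = 0.017193 + (1.3)(0.58)² = 0.45451 kg·m².
Total I = 1.3978 + 1.0695 + 0.45451 = 2.9218 kg·m².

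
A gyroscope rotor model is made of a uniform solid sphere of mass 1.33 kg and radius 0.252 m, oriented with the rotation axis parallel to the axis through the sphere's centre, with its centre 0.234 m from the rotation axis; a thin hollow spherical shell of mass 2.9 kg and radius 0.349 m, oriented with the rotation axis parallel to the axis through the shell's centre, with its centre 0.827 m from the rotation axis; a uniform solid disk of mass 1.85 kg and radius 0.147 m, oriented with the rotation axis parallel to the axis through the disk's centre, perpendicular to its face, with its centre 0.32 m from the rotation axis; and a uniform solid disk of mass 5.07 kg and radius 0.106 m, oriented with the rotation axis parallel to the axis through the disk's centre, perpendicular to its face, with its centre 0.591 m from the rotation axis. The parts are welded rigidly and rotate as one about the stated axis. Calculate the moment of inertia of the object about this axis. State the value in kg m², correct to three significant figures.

Solid sphere: I_cm = (2/5)MR² = (2/5)(1.33)(0.252)² = 0.033784 kg m²; centre at d = 0.234 m, so I = I_cm + Md² gives I = 0.033784 + (1.33)(0.234)² = 0.10661 kg m².
Spherical shell: I_cm = (2/3)MR² = (2/3)(2.9)(0.349)² = 0.23548 kg m²; centre at d = 0.827 m, so I = I_cm + Md² gives I = 0.23548 + (2.9)(0.827)² = 2.2189 kg m².
Solid disk: I_cm = (1/2)MR² = (1/2)(1.85)(0.147)² = 0.019988 kg m²; centre at d = 0.32 m, so I = I_cm + Md² gives I = 0.019988 + (1.85)(0.32)² = 0.20943 kg m².
Solid disk: I_cm = (1/2)MR² = (1/2)(5.07)(0.106)² = 0.028483 kg m²; centre at d = 0.591 m, so I = I_cm + Md² gives I = 0.028483 + (5.07)(0.591)² = 1.7993 kg m².
Total I = 0.10661 + 2.2189 + 0.20943 + 1.7993 = 4.3343 kg m².

4.33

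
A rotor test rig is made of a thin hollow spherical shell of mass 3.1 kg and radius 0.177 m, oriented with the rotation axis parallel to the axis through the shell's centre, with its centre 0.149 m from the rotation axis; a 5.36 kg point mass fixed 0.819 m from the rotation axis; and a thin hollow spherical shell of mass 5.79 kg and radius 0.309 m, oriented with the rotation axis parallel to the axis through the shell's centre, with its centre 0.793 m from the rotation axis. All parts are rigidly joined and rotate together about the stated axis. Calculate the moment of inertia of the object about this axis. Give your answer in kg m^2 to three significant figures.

7.74

Spherical shell: I_cm = (2/3)MR² = (2/3)(3.1)(0.177)² = 0.064747 kg m^2; centre at d = 0.149 m, so the parallel axis theorem gives I = 0.064747 + (3.1)(0.149)² = 0.13357 kg m^2.
Point mass: I_cm = 0; centre at d = 0.819 m, so the parallel axis theorem gives I = 0 + (5.36)(0.819)² = 3.5953 kg m^2.
Spherical shell: I_cm = (2/3)MR² = (2/3)(5.79)(0.309)² = 0.36856 kg m^2; centre at d = 0.793 m, so the parallel axis theorem gives I = 0.36856 + (5.79)(0.793)² = 4.0096 kg m^2.
Total I = 0.13357 + 3.5953 + 4.0096 = 7.7384 kg m^2.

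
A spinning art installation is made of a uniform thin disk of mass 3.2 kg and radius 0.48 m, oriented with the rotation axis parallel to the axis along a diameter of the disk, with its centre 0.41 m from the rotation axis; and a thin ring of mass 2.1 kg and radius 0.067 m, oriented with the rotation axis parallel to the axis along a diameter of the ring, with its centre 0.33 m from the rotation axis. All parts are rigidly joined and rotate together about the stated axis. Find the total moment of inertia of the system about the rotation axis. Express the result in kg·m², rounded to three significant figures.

Thin disk: I_cm = (1/4)MR² = (1/4)(3.2)(0.48)² = 0.18432 kg·m²; centre at d = 0.41 m, so the parallel axis theorem gives I = 0.18432 + (3.2)(0.41)² = 0.72224 kg·m².
Thin ring: I_cm = (1/2)MR² = (1/2)(2.1)(0.067)² = 0.0047135 kg·m²; centre at d = 0.33 m, so the parallel axis theorem gives I = 0.0047135 + (2.1)(0.33)² = 0.2334 kg·m².
Total I = 0.72224 + 0.2334 = 0.95564 kg·m².

0.956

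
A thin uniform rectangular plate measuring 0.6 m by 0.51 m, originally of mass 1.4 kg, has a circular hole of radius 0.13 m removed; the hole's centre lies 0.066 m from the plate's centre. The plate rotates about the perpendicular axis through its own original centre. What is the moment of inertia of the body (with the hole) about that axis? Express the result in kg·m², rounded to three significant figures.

Unpierced body about its centre: I₀ = (1/12)M(a²+b²) = (1/12)(1.4)[(0.6)² + (0.51)²] = 0.072345 kg·m².
The removed disk has mass m = M·πr²/(ab) = (1.4)·π(0.13)²/(0.6·0.51) = 0.24291 kg (same uniform areal density).
Its moment of inertia about the rotation axis (parallel-axis theorem): I_hole = (1/2)mr² + md² = (1/2)(0.24291)(0.13)² + (0.24291)(0.066)² = 0.0031107 kg·m².
Treating the hole as negative mass, I = I₀ − I_hole = 0.072345 − 0.0031107 = 0.069234 kg·m².

0.0692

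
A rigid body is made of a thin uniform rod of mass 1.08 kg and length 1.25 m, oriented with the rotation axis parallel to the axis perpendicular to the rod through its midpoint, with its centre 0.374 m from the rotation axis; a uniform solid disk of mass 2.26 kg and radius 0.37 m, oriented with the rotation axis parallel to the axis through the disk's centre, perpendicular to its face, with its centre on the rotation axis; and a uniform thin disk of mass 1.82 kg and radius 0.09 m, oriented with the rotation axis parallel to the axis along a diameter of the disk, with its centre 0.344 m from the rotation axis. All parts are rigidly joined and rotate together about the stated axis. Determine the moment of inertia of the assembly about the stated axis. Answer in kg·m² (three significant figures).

Thin rod: I_cm = (1/12)ML² = (1/12)(1.08)(1.25)² = 0.14062 kg·m²; centre at d = 0.374 m, so the parallel axis theorem gives I = 0.14062 + (1.08)(0.374)² = 0.29169 kg·m².
Solid disk: I_cm = (1/2)MR² = (1/2)(2.26)(0.37)² = 0.1547 kg·m²; axis through the centre, so I = 0.1547 kg·m².
Thin disk: I_cm = (1/4)MR² = (1/4)(1.82)(0.09)² = 0.0036855 kg·m²; centre at d = 0.344 m, so the parallel axis theorem gives I = 0.0036855 + (1.82)(0.344)² = 0.21906 kg·m².
Total I = 0.29169 + 0.1547 + 0.21906 = 0.66545 kg·m².

0.665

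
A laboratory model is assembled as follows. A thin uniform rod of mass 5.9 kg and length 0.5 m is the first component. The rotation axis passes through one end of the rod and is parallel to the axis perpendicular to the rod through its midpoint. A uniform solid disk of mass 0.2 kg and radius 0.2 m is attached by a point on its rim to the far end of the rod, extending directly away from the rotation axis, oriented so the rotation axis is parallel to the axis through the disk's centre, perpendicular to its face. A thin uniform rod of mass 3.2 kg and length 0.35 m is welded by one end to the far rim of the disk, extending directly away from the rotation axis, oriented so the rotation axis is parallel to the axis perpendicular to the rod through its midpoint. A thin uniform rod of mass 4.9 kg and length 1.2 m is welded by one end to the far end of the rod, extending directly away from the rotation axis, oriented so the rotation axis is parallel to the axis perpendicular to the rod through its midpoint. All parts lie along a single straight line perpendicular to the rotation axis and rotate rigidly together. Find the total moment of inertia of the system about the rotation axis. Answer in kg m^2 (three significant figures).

Thin rod: I_cm = (1/12)ML² = (1/12)(5.9)(0.5)² = 0.12292 kg m^2; centre at d = 0.25 m, so the parallel axis theorem gives I = 0.12292 + (5.9)(0.25)² = 0.49167 kg m^2.
Solid disk: I_cm = (1/2)MR² = (1/2)(0.2)(0.2)² = 0.004 kg m^2; centre at d = 0.25 + 0.25 + 0.2 = 0.7 m, so the parallel axis theorem gives I = 0.004 + (0.2)(0.7)² = 0.102 kg m^2.
Thin rod: I_cm = (1/12)ML² = (1/12)(3.2)(0.35)² = 0.032667 kg m^2; centre at d = 0.25 + 0.25 + 0.2 + 0.2 + 0.175 = 1.075 m, so the parallel axis theorem gives I = 0.032667 + (3.2)(1.075)² = 3.7307 kg m^2.
Thin rod: I_cm = (1/12)ML² = (1/12)(4.9)(1.2)² = 0.588 kg m^2; centre at d = 0.25 + 0.25 + 0.2 + 0.2 + 0.175 + 0.175 + 0.6 = 1.85 m, so the parallel axis theorem gives I = 0.588 + (4.9)(1.85)² = 17.358 kg m^2.
Total I = 0.49167 + 0.102 + 3.7307 + 17.358 = 21.683 kg m^2.

21.7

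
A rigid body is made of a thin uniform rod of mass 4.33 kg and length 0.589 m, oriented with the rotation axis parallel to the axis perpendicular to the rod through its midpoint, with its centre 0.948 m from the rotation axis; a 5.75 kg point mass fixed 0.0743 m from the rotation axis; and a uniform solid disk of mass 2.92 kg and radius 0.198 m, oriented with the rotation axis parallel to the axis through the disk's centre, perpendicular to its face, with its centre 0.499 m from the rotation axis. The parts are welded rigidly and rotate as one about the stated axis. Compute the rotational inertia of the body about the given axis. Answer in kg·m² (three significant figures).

4.83

Thin rod: I_cm = (1/12)ML² = (1/12)(4.33)(0.589)² = 0.12518 kg·m²; centre at d = 0.948 m, so the parallel axis theorem gives I = 0.12518 + (4.33)(0.948)² = 4.0166 kg·m².
Point mass: I_cm = 0; centre at d = 0.0743 m, so the parallel axis theorem gives I = 0 + (5.75)(0.0743)² = 0.031743 kg·m².
Solid disk: I_cm = (1/2)MR² = (1/2)(2.92)(0.198)² = 0.057238 kg·m²; centre at d = 0.499 m, so the parallel axis theorem gives I = 0.057238 + (2.92)(0.499)² = 0.78432 kg·m².
Total I = 4.0166 + 0.031743 + 0.78432 = 4.8326 kg·m².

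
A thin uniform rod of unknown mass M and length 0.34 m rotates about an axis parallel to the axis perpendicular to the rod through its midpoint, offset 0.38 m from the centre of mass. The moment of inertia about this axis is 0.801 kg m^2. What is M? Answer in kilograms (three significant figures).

5.20

I = I_cm + Md² = (1/12)ML² + Md² = M·[0.0833333·(0.34)² + (0.38)²] = M·0.15403.
So M = 0.801 / 0.15403 = 5.2002 kg.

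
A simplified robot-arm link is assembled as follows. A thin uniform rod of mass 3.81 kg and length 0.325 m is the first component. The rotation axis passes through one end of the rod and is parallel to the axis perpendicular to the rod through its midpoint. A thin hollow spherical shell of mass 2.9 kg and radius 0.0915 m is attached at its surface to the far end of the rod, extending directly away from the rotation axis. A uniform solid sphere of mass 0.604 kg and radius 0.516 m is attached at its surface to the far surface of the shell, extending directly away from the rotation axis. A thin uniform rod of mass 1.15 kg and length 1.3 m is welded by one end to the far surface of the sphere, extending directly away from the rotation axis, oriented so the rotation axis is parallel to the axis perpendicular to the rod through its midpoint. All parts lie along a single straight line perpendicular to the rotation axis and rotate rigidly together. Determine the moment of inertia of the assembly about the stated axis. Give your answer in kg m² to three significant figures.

7.03

Thin rod: I_cm = (1/12)ML² = (1/12)(3.81)(0.325)² = 0.033536 kg m²; centre at d = 0.1625 m, so I = I_cm + Md² gives I = 0.033536 + (3.81)(0.1625)² = 0.13414 kg m².
Spherical shell: I_cm = (2/3)MR² = (2/3)(2.9)(0.0915)² = 0.016186 kg m²; centre at d = 0.1625 + 0.1625 + 0.0915 = 0.4165 m, so I = I_cm + Md² gives I = 0.016186 + (2.9)(0.4165)² = 0.51926 kg m².
Solid sphere: I_cm = (2/5)MR² = (2/5)(0.604)(0.516)² = 0.064327 kg m²; centre at d = 0.1625 + 0.1625 + 0.0915 + 0.0915 + 0.516 = 1.024 m, so I = I_cm + Md² gives I = 0.064327 + (0.604)(1.024)² = 0.69767 kg m².
Thin rod: I_cm = (1/12)ML² = (1/12)(1.15)(1.3)² = 0.16196 kg m²; centre at d = 0.1625 + 0.1625 + 0.0915 + 0.0915 + 0.516 + 0.516 + 0.65 = 2.19 m, so I = I_cm + Md² gives I = 0.16196 + (1.15)(2.19)² = 5.6775 kg m².
Total I = 0.13414 + 0.51926 + 0.69767 + 5.6775 = 7.0285 kg m².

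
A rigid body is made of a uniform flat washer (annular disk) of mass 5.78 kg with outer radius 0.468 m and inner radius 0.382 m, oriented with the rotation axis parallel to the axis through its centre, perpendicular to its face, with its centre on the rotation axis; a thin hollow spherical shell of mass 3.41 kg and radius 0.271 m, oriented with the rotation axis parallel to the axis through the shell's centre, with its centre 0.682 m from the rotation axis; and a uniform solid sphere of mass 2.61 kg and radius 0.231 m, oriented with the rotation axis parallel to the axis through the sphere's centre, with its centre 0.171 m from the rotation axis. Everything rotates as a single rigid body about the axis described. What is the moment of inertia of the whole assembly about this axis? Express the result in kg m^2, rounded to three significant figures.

Annular disk: I_cm = (1/2)M(R²+r²) = (1/2)(5.78)[(0.468)² + (0.382)²] = 1.0547 kg m^2; axis through the centre, so I = 1.0547 kg m^2.
Spherical shell: I_cm = (2/3)MR² = (2/3)(3.41)(0.271)² = 0.16696 kg m^2; centre at d = 0.682 m, so I = I_cm + Md² gives I = 0.16696 + (3.41)(0.682)² = 1.753 kg m^2.
Solid sphere: I_cm = (2/5)MR² = (2/5)(2.61)(0.231)² = 0.055709 kg m^2; centre at d = 0.171 m, so I = I_cm + Md² gives I = 0.055709 + (2.61)(0.171)² = 0.13203 kg m^2.
Total I = 1.0547 + 1.753 + 0.13203 = 2.9398 kg m^2.

2.94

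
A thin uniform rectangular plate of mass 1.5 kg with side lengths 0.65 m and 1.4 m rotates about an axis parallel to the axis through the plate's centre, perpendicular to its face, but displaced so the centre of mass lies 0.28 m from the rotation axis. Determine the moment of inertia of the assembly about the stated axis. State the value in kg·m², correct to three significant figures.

I_cm = (1/12)M(a²+b²) = (1/12)(1.5)[(0.65)² + (1.4)²] = 0.29781 kg·m²; centre at d = 0.28 m, so the parallel axis theorem gives I = 0.29781 + (1.5)(0.28)² = 0.41541 kg·m².

0.415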